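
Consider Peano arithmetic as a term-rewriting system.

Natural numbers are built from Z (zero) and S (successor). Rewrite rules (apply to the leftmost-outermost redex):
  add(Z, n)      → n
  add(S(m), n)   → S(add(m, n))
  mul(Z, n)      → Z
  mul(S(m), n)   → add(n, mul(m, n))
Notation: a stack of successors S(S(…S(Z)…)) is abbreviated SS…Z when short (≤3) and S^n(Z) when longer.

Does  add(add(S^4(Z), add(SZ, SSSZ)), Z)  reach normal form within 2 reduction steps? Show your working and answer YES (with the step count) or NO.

Answer: NO — after 2 steps the term is S(add(add(SSSZ, add(SZ, SSSZ)), Z)), not yet normal

Derivation:
  start: add(add(S^4(Z), add(SZ, SSSZ)), Z)
  →1  add(S(add(SSSZ, add(SZ, SSSZ))), Z)
  →2  S(add(add(SSSZ, add(SZ, SSSZ)), Z))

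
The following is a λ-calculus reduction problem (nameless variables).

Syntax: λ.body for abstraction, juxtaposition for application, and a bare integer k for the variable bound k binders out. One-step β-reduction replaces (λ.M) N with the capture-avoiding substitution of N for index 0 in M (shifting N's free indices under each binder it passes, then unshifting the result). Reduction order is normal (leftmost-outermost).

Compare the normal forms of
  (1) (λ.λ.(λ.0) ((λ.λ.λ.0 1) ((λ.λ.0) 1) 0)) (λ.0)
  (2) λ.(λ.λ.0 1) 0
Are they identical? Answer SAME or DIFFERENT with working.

Term A:
  start: (λ.λ.(λ.0) ((λ.λ.λ.0 1) ((λ.λ.0) 1) 0)) (λ.0)
  [1] λ.(λ.0) ((λ.λ.λ.0 1) ((λ.λ.0) (λ.0)) 0)
  [2] λ.(λ.λ.λ.0 1) ((λ.λ.0) (λ.0)) 0
  [3] λ.(λ.λ.0 1) 0
  [4] λ.λ.0 1

Term B:
  start: λ.(λ.λ.0 1) 0
  [1] λ.λ.0 1

Answer: SAME — A ⇓ λ.λ.0 1, B ⇓ λ.λ.0 1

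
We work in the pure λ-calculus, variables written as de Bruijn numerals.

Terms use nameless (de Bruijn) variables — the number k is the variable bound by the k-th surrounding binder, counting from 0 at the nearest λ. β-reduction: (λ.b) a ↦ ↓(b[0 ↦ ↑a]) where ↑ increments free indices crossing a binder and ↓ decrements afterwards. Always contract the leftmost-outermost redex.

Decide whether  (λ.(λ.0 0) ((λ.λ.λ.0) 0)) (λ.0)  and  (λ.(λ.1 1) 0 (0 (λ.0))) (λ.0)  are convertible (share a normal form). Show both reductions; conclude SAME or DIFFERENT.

Term A:
  start: (λ.(λ.0 0) ((λ.λ.λ.0) 0)) (λ.0)
  [1] (λ.0 0) ((λ.λ.λ.0) (λ.0))
  [2] (λ.λ.λ.0) (λ.0) ((λ.λ.λ.0) (λ.0))
  [3] (λ.λ.0) ((λ.λ.λ.0) (λ.0))
  [4] λ.0

Term B:
  start: (λ.(λ.1 1) 0 (0 (λ.0))) (λ.0)
  [1] (λ.(λ.0) (λ.0)) (λ.0) ((λ.0) (λ.0))
  [2] (λ.0) (λ.0) ((λ.0) (λ.0))
  [3] (λ.0) ((λ.0) (λ.0))
  [4] (λ.0) (λ.0)
  [5] λ.0

Answer: SAME — A ⇓ λ.0, B ⇓ λ.0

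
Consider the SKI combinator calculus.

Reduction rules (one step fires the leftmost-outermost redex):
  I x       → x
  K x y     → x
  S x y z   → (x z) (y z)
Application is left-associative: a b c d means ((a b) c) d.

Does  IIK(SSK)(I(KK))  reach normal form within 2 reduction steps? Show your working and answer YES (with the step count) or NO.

Answer: NO — after 2 steps the term is K(SSK)(I(KK)), not yet normal

Working:
  start: IIK(SSK)(I(KK))
  →1  IK(SSK)(I(KK))
  →2  K(SSK)(I(KK))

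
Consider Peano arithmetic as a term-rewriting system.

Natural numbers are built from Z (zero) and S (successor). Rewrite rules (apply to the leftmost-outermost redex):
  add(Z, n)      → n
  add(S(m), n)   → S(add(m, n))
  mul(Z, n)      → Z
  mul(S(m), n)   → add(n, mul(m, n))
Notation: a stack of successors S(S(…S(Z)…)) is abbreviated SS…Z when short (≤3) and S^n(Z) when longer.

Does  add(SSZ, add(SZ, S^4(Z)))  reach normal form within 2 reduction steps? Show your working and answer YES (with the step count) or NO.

  start: add(SSZ, add(SZ, S^4(Z)))
  →1  S(add(SZ, add(SZ, S^4(Z))))
  →2  S(S(add(Z, add(SZ, S^4(Z)))))

Answer: NO — after 2 steps the term is S(S(add(Z, add(SZ, S^4(Z))))), not yet normal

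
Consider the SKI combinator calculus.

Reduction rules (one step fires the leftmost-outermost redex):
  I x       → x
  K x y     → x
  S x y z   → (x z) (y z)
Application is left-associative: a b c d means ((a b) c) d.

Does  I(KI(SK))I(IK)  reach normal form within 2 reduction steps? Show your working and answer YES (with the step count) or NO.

  start: I(KI(SK))I(IK)
  step 1: KI(SK)I(IK)
  step 2: II(IK)

Answer: NO — after 2 steps the term is II(IK), not yet normal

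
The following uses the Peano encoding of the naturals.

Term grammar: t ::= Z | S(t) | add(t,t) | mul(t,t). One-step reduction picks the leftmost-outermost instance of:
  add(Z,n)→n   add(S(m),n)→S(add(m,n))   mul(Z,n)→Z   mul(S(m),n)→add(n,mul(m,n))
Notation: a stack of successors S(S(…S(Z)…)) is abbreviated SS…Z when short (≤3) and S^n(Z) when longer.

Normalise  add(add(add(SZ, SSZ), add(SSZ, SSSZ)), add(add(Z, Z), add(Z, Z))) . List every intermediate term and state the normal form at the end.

  start: add(add(add(SZ, SSZ), add(SSZ, SSSZ)), add(add(Z, Z), add(Z, Z)))
  →1  add(add(S(add(Z, SSZ)), add(SSZ, SSSZ)), add(add(Z, Z), add(Z, Z)))
  →2  add(S(add(add(Z, SSZ), add(SSZ, SSSZ))), add(add(Z, Z), add(Z, Z)))
  →3  S(add(add(add(Z, SSZ), add(SSZ, SSSZ)), add(add(Z, Z), add(Z, Z))))
  →4  S(add(add(SSZ, add(SSZ, SSSZ)), add(add(Z, Z), add(Z, Z))))
  →5  S(add(S(add(SZ, add(SSZ, SSSZ))), add(add(Z, Z), add(Z, Z))))
  →6  S(S(add(add(SZ, add(SSZ, SSSZ)), add(add(Z, Z), add(Z, Z)))))
  →7  S(S(add(S(add(Z, add(SSZ, SSSZ))), add(add(Z, Z), add(Z, Z)))))
  →8  S(S(S(add(add(Z, add(SSZ, SSSZ)), add(add(Z, Z), add(Z, Z))))))
  →9  S(S(S(add(add(SSZ, SSSZ), add(add(Z, Z), add(Z, Z))))))
  →10  S(S(S(add(S(add(SZ, SSSZ)), add(add(Z, Z), add(Z, Z))))))
  →11  S(S(S(S(add(add(SZ, SSSZ), add(add(Z, Z), add(Z, Z)))))))
  →12  S(S(S(S(add(S(add(Z, SSSZ)), add(add(Z, Z), add(Z, Z)))))))
  →13  S(S(S(S(S(add(add(Z, SSSZ), add(add(Z, Z), add(Z, Z))))))))
  →14  S(S(S(S(S(add(SSSZ, add(add(Z, Z), add(Z, Z))))))))
  →15  S(S(S(S(S(S(add(SSZ, add(add(Z, Z), add(Z, Z)))))))))
  →16  S(S(S(S(S(S(S(add(SZ, add(add(Z, Z), add(Z, Z))))))))))
  →17  S(S(S(S(S(S(S(S(add(Z, add(add(Z, Z), add(Z, Z)))))))))))
  →18  S(S(S(S(S(S(S(S(add(add(Z, Z), add(Z, Z))))))))))
  →19  S(S(S(S(S(S(S(S(add(Z, add(Z, Z))))))))))
  →20  S(S(S(S(S(S(S(S(add(Z, Z)))))))))
  →21  S^8(Z)

Answer: normal form = S^8(Z)  (in 21 steps)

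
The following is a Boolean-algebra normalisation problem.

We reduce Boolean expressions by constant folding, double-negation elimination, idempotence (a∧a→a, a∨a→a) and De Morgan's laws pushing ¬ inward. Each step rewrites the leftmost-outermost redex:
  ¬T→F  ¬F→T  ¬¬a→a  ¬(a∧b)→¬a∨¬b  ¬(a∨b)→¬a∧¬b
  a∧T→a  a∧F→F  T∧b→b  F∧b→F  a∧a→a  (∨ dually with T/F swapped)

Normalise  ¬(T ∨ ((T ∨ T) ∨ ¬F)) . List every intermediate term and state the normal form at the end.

Answer: normal form = F  (in 3 steps)

Reduction:
  start: ¬(T ∨ ((T ∨ T) ∨ ¬F))
  [1] ¬T ∧ ¬((T ∨ T) ∨ ¬F)
  [2] F ∧ ¬((T ∨ T) ∨ ¬F)
  [3] F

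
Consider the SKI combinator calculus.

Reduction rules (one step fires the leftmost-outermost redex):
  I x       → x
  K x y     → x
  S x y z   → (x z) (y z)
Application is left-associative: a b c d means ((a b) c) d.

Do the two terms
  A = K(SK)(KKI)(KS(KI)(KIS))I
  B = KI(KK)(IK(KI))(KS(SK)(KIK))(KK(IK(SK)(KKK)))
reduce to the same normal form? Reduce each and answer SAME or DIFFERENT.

Answer: SAME — A ⇓ I, B ⇓ I

Derivation:
Term A:
  start: K(SK)(KKI)(KS(KI)(KIS))I
  →1  SK(KS(KI)(KIS))I
  →2  KI(KS(KI)(KIS)I)
  →3  I

Term B:
  start: KI(KK)(IK(KI))(KS(SK)(KIK))(KK(IK(SK)(KKK)))
  →1  I(IK(KI))(KS(SK)(KIK))(KK(IK(SK)(KKK)))
  →2  IK(KI)(KS(SK)(KIK))(KK(IK(SK)(KKK)))
  →3  K(KI)(KS(SK)(KIK))(KK(IK(SK)(KKK)))
  →4  KI(KK(IK(SK)(KKK)))
  →5  I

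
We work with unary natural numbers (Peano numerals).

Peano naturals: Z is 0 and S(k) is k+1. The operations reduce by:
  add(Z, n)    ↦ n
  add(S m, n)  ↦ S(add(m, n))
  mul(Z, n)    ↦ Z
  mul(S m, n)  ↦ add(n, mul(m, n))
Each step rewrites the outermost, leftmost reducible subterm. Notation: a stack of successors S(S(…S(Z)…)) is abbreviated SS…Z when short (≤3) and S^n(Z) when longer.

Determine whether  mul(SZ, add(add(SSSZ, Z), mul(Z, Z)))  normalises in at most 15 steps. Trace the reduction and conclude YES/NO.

  start: mul(SZ, add(add(SSSZ, Z), mul(Z, Z)))
  →1  add(add(add(SSSZ, Z), mul(Z, Z)), mul(Z, add(add(SSSZ, Z), mul(Z, Z))))
  →2  add(add(S(add(SSZ, Z)), mul(Z, Z)), mul(Z, add(add(SSSZ, Z), mul(Z, Z))))
  →3  add(S(add(add(SSZ, Z), mul(Z, Z))), mul(Z, add(add(SSSZ, Z), mul(Z, Z))))
  →4  S(add(add(add(SSZ, Z), mul(Z, Z)), mul(Z, add(add(SSSZ, Z), mul(Z, Z)))))
  →5  S(add(add(S(add(SZ, Z)), mul(Z, Z)), mul(Z, add(add(SSSZ, Z), mul(Z, Z)))))
  →6  S(add(S(add(add(SZ, Z), mul(Z, Z))), mul(Z, add(add(SSSZ, Z), mul(Z, Z)))))
  →7  S(S(add(add(add(SZ, Z), mul(Z, Z)), mul(Z, add(add(SSSZ, Z), mul(Z, Z))))))
  →8  S(S(add(add(S(add(Z, Z)), mul(Z, Z)), mul(Z, add(add(SSSZ, Z), mul(Z, Z))))))
  →9  S(S(add(S(add(add(Z, Z), mul(Z, Z))), mul(Z, add(add(SSSZ, Z), mul(Z, Z))))))
  →10  S(S(S(add(add(add(Z, Z), mul(Z, Z)), mul(Z, add(add(SSSZ, Z), mul(Z, Z)))))))
  →11  S(S(S(add(add(Z, mul(Z, Z)), mul(Z, add(add(SSSZ, Z), mul(Z, Z)))))))
  →12  S(S(S(add(mul(Z, Z), mul(Z, add(add(SSSZ, Z), mul(Z, Z)))))))
  →13  S(S(S(add(Z, mul(Z, add(add(SSSZ, Z), mul(Z, Z)))))))
  →14  S(S(S(mul(Z, add(add(SSSZ, Z), mul(Z, Z))))))
  →15  SSSZ

Answer: YES — reaches normal form SSSZ in 15 ≤ 15 steps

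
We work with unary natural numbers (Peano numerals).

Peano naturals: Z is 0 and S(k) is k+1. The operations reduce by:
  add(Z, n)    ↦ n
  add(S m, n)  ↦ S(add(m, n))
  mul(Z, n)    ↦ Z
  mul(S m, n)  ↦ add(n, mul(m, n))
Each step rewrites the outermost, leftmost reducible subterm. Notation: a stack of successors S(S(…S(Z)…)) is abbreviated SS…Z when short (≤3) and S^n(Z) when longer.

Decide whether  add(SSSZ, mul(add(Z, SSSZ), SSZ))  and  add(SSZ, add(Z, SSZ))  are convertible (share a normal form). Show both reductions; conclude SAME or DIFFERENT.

Term A:
  start: add(SSSZ, mul(add(Z, SSSZ), SSZ))
  [1] S(add(SSZ, mul(add(Z, SSSZ), SSZ)))
  [2] S(S(add(SZ, mul(add(Z, SSSZ), SSZ))))
  [3] S(S(S(add(Z, mul(add(Z, SSSZ), SSZ)))))
  [4] S(S(S(mul(add(Z, SSSZ), SSZ))))
  [5] S(S(S(mul(SSSZ, SSZ))))
  [6] S(S(S(add(SSZ, mul(SSZ, SSZ)))))
  [7] S(S(S(S(add(SZ, mul(SSZ, SSZ))))))
  [8] S(S(S(S(S(add(Z, mul(SSZ, SSZ)))))))
  [9] S(S(S(S(S(mul(SSZ, SSZ))))))
  [10] S(S(S(S(S(add(SSZ, mul(SZ, SSZ)))))))
  [11] S(S(S(S(S(S(add(SZ, mul(SZ, SSZ))))))))
  [12] S(S(S(S(S(S(S(add(Z, mul(SZ, SSZ)))))))))
  [13] S(S(S(S(S(S(S(mul(SZ, SSZ))))))))
  [14] S(S(S(S(S(S(S(add(SSZ, mul(Z, SSZ)))))))))
  [15] S(S(S(S(S(S(S(S(add(SZ, mul(Z, SSZ))))))))))
  [16] S(S(S(S(S(S(S(S(S(add(Z, mul(Z, SSZ)))))))))))
  [17] S(S(S(S(S(S(S(S(S(mul(Z, SSZ))))))))))
  [18] S^9(Z)

Term B:
  start: add(SSZ, add(Z, SSZ))
  [1] S(add(SZ, add(Z, SSZ)))
  [2] S(S(add(Z, add(Z, SSZ))))
  [3] S(S(add(Z, SSZ)))
  [4] S^4(Z)

Answer: DIFFERENT — A ⇓ S^9(Z), B ⇓ S^4(Z)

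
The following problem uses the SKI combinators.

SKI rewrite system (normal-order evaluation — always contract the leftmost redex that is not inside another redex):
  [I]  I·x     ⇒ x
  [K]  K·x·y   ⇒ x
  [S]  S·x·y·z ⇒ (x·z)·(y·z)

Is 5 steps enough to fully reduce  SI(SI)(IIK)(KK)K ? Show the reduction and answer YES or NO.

Answer: NO — after 5 steps the term is SI(IIK)K, not yet normal

Reduction:
  start: SI(SI)(IIK)(KK)K
  →1  I(IIK)(SI(IIK))(KK)K
  →2  IIK(SI(IIK))(KK)K
  →3  IK(SI(IIK))(KK)K
  →4  K(SI(IIK))(KK)K
  →5  SI(IIK)K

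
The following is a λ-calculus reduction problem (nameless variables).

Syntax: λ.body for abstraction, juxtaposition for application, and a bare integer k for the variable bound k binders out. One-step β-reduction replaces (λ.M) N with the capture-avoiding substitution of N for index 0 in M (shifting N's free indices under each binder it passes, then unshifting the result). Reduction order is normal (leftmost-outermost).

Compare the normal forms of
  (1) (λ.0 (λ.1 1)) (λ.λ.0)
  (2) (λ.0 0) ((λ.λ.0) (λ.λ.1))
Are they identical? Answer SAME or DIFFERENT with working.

Answer: SAME — A ⇓ λ.0, B ⇓ λ.0

Working:
Term A:
  start: (λ.0 (λ.1 1)) (λ.λ.0)
  [1] (λ.λ.0) (λ.(λ.λ.0) (λ.λ.0))
  [2] λ.0

Term B:
  start: (λ.0 0) ((λ.λ.0) (λ.λ.1))
  [1] (λ.λ.0) (λ.λ.1) ((λ.λ.0) (λ.λ.1))
  [2] (λ.0) ((λ.λ.0) (λ.λ.1))
  [3] (λ.λ.0) (λ.λ.1)
  [4] λ.0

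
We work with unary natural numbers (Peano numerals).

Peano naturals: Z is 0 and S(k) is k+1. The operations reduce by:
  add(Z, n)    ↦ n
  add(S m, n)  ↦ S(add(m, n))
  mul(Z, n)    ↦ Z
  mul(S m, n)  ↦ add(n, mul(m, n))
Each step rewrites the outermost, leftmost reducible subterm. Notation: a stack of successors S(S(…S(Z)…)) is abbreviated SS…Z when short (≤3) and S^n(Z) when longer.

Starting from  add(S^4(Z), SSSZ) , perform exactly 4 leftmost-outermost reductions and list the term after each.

Answer: after 4 steps: S(S(S(S(add(Z, SSSZ)))))

Working:
  start: add(S^4(Z), SSSZ)
  →1  S(add(SSSZ, SSSZ))
  →2  S(S(add(SSZ, SSSZ)))
  →3  S(S(S(add(SZ, SSSZ))))
  →4  S(S(S(S(add(Z, SSSZ)))))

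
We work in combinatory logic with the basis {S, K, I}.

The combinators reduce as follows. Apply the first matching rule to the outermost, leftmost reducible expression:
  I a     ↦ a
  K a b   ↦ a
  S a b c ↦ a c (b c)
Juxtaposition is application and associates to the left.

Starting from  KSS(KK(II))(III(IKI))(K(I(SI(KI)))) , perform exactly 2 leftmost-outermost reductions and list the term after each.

  start: KSS(KK(II))(III(IKI))(K(I(SI(KI))))
  step 1: S(KK(II))(III(IKI))(K(I(SI(KI))))
  step 2: KK(II)(K(I(SI(KI))))(III(IKI)(K(I(SI(KI)))))

Answer: after 2 steps: KK(II)(K(I(SI(KI))))(III(IKI)(K(I(SI(KI)))))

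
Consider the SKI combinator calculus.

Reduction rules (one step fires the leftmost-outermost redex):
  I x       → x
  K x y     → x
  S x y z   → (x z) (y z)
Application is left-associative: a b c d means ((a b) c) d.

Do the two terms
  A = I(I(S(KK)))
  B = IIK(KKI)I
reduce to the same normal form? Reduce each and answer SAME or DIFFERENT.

Term A:
  start: I(I(S(KK)))
  step 1: I(S(KK))
  step 2: S(KK)

Term B:
  start: IIK(KKI)I
  step 1: IK(KKI)I
  step 2: K(KKI)I
  step 3: KKI
  step 4: K

Answer: DIFFERENT — A ⇓ S(KK), B ⇓ K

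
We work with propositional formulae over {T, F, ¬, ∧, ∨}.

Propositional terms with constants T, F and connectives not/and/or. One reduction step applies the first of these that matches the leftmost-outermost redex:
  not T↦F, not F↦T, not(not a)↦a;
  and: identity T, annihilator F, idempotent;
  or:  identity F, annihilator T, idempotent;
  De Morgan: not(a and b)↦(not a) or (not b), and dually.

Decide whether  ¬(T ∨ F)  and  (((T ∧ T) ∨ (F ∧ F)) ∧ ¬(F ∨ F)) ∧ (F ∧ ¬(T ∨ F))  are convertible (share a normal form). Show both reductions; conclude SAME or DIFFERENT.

Answer: SAME — A ⇓ F, B ⇓ F

Derivation:
Term A:
  start: ¬(T ∨ F)
  →1  ¬T ∧ ¬F
  →2  F ∧ ¬F
  →3  F

Term B:
  start: (((T ∧ T) ∨ (F ∧ F)) ∧ ¬(F ∨ F)) ∧ (F ∧ ¬(T ∨ F))
  →1  ((T ∨ (F ∧ F)) ∧ ¬(F ∨ F)) ∧ (F ∧ ¬(T ∨ F))
  →2  (T ∧ ¬(F ∨ F)) ∧ (F ∧ ¬(T ∨ F))
  →3  ¬(F ∨ F) ∧ (F ∧ ¬(T ∨ F))
  →4  (¬F ∧ ¬F) ∧ (F ∧ ¬(T ∨ F))
  →5  ¬F ∧ (F ∧ ¬(T ∨ F))
  →6  T ∧ (F ∧ ¬(T ∨ F))
  →7  F ∧ ¬(T ∨ F)
  →8  F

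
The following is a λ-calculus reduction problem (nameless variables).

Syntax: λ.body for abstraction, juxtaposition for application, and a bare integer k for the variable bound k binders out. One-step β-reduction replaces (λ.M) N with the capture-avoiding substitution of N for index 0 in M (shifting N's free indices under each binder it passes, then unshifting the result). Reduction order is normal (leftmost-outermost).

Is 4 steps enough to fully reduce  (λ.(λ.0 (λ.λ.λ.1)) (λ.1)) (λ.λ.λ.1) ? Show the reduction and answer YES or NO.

Answer: YES — reaches normal form λ.λ.λ.1 in 3 ≤ 4 steps

Working:
  start: (λ.(λ.0 (λ.λ.λ.1)) (λ.1)) (λ.λ.λ.1)
  →1  (λ.0 (λ.λ.λ.1)) (λ.λ.λ.λ.1)
  →2  (λ.λ.λ.λ.1) (λ.λ.λ.1)
  →3  λ.λ.λ.1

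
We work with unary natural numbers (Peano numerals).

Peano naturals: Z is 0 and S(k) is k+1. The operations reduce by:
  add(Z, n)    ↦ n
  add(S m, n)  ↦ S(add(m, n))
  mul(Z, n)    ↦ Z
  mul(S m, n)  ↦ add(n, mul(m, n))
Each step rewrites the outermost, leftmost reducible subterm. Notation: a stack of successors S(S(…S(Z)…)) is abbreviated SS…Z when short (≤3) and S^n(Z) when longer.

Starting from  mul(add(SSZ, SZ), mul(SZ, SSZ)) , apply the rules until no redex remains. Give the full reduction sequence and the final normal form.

  start: mul(add(SSZ, SZ), mul(SZ, SSZ))
  [1] mul(S(add(SZ, SZ)), mul(SZ, SSZ))
  [2] add(mul(SZ, SSZ), mul(add(SZ, SZ), mul(SZ, SSZ)))
  [3] add(add(SSZ, mul(Z, SSZ)), mul(add(SZ, SZ), mul(SZ, SSZ)))
  [4] add(S(add(SZ, mul(Z, SSZ))), mul(add(SZ, SZ), mul(SZ, SSZ)))
  [5] S(add(add(SZ, mul(Z, SSZ)), mul(add(SZ, SZ), mul(SZ, SSZ))))
  [6] S(add(S(add(Z, mul(Z, SSZ))), mul(add(SZ, SZ), mul(SZ, SSZ))))
  [7] S(S(add(add(Z, mul(Z, SSZ)), mul(add(SZ, SZ), mul(SZ, SSZ)))))
  [8] S(S(add(mul(Z, SSZ), mul(add(SZ, SZ), mul(SZ, SSZ)))))
  [9] S(S(add(Z, mul(add(SZ, SZ), mul(SZ, SSZ)))))
  [10] S(S(mul(add(SZ, SZ), mul(SZ, SSZ))))
  [11] S(S(mul(S(add(Z, SZ)), mul(SZ, SSZ))))
  [12] S(S(add(mul(SZ, SSZ), mul(add(Z, SZ), mul(SZ, SSZ)))))
  [13] S(S(add(add(SSZ, mul(Z, SSZ)), mul(add(Z, SZ), mul(SZ, SSZ)))))
  [14] S(S(add(S(add(SZ, mul(Z, SSZ))), mul(add(Z, SZ), mul(SZ, SSZ)))))
  [15] S(S(S(add(add(SZ, mul(Z, SSZ)), mul(add(Z, SZ), mul(SZ, SSZ))))))
  [16] S(S(S(add(S(add(Z, mul(Z, SSZ))), mul(add(Z, SZ), mul(SZ, SSZ))))))
  [17] S(S(S(S(add(add(Z, mul(Z, SSZ)), mul(add(Z, SZ), mul(SZ, SSZ)))))))
  [18] S(S(S(S(add(mul(Z, SSZ), mul(add(Z, SZ), mul(SZ, SSZ)))))))
  [19] S(S(S(S(add(Z, mul(add(Z, SZ), mul(SZ, SSZ)))))))
  [20] S(S(S(S(mul(add(Z, SZ), mul(SZ, SSZ))))))
  [21] S(S(S(S(mul(SZ, mul(SZ, SSZ))))))
  [22] S(S(S(S(add(mul(SZ, SSZ), mul(Z, mul(SZ, SSZ)))))))
  [23] S(S(S(S(add(add(SSZ, mul(Z, SSZ)), mul(Z, mul(SZ, SSZ)))))))
  [24] S(S(S(S(add(S(add(SZ, mul(Z, SSZ))), mul(Z, mul(SZ, SSZ)))))))
  [25] S(S(S(S(S(add(add(SZ, mul(Z, SSZ)), mul(Z, mul(SZ, SSZ))))))))
  [26] S(S(S(S(S(add(S(add(Z, mul(Z, SSZ))), mul(Z, mul(SZ, SSZ))))))))
  [27] S(S(S(S(S(S(add(add(Z, mul(Z, SSZ)), mul(Z, mul(SZ, SSZ)))))))))
  [28] S(S(S(S(S(S(add(mul(Z, SSZ), mul(Z, mul(SZ, SSZ)))))))))
  [29] S(S(S(S(S(S(add(Z, mul(Z, mul(SZ, SSZ)))))))))
  [30] S(S(S(S(S(S(mul(Z, mul(SZ, SSZ))))))))
  [31] S^6(Z)

Answer: normal form = S^6(Z)  (in 31 steps)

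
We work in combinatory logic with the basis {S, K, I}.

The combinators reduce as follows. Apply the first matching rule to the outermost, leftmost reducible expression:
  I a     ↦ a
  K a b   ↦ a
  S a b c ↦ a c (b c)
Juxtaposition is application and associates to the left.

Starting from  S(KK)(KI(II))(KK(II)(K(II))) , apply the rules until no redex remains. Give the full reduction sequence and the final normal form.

Answer: normal form = K(K(KI))  (in 6 steps)

Reduction:
  start: S(KK)(KI(II))(KK(II)(K(II)))
  →1  KK(KK(II)(K(II)))(KI(II)(KK(II)(K(II))))
  →2  K(KI(II)(KK(II)(K(II))))
  →3  K(I(KK(II)(K(II))))
  →4  K(KK(II)(K(II)))
  →5  K(K(K(II)))
  →6  K(K(KI))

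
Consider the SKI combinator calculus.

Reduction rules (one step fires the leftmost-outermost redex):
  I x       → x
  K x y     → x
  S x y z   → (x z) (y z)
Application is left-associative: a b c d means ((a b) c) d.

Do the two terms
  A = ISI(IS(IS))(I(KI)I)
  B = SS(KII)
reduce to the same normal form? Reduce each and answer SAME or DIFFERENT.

Answer: SAME — A ⇓ SSI, B ⇓ SSI

Derivation:
Term A:
  start: ISI(IS(IS))(I(KI)I)
  [1] SI(IS(IS))(I(KI)I)
  [2] I(I(KI)I)(IS(IS)(I(KI)I))
  [3] I(KI)I(IS(IS)(I(KI)I))
  [4] KII(IS(IS)(I(KI)I))
  [5] I(IS(IS)(I(KI)I))
  [6] IS(IS)(I(KI)I)
  [7] S(IS)(I(KI)I)
  [8] SS(I(KI)I)
  [9] SS(KII)
  [10] SSI

Term B:
  start: SS(KII)
  [1] SSI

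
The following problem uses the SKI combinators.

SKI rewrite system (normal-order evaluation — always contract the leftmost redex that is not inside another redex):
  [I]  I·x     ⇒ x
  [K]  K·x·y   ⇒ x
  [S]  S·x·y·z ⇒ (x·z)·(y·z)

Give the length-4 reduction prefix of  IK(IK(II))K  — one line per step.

  start: IK(IK(II))K
  →1  K(IK(II))K
  →2  IK(II)
  →3  K(II)
  →4  KI

Answer: after 4 steps: KI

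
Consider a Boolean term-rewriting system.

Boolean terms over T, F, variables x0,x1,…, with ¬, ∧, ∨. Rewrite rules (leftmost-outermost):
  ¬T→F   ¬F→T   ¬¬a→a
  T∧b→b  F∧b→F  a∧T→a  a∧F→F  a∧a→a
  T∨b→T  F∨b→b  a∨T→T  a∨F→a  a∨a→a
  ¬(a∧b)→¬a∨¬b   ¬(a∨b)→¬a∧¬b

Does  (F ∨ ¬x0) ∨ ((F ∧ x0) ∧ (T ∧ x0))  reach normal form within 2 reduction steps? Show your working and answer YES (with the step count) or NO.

  start: (F ∨ ¬x0) ∨ ((F ∧ x0) ∧ (T ∧ x0))
  step 1: ¬x0 ∨ ((F ∧ x0) ∧ (T ∧ x0))
  step 2: ¬x0 ∨ (F ∧ (T ∧ x0))

Answer: NO — after 2 steps the term is ¬x0 ∨ (F ∧ (T ∧ x0)), not yet normal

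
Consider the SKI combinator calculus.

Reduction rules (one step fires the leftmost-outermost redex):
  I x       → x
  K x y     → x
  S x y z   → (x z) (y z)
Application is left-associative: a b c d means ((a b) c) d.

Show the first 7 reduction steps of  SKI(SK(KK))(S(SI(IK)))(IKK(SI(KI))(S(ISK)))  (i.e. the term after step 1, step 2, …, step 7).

  start: SKI(SK(KK))(S(SI(IK)))(IKK(SI(KI))(S(ISK)))
  [1] K(SK(KK))(I(SK(KK)))(S(SI(IK)))(IKK(SI(KI))(S(ISK)))
  [2] SK(KK)(S(SI(IK)))(IKK(SI(KI))(S(ISK)))
  [3] K(S(SI(IK)))(KK(S(SI(IK))))(IKK(SI(KI))(S(ISK)))
  [4] S(SI(IK))(IKK(SI(KI))(S(ISK)))
  [5] S(SIK)(IKK(SI(KI))(S(ISK)))
  [6] S(SIK)(KK(SI(KI))(S(ISK)))
  [7] S(SIK)(K(S(ISK)))

Answer: after 7 steps: S(SIK)(K(S(ISK)))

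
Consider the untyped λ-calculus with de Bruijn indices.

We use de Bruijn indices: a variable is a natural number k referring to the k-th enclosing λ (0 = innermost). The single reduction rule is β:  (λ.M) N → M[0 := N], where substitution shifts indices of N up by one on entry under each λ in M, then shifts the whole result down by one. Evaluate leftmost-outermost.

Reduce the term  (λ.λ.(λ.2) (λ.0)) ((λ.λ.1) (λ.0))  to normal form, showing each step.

  start: (λ.λ.(λ.2) (λ.0)) ((λ.λ.1) (λ.0))
  step 1: λ.(λ.(λ.λ.1) (λ.0)) (λ.0)
  step 2: λ.(λ.λ.1) (λ.0)
  step 3: λ.λ.λ.0

Answer: normal form = λ.λ.λ.0  (in 3 steps)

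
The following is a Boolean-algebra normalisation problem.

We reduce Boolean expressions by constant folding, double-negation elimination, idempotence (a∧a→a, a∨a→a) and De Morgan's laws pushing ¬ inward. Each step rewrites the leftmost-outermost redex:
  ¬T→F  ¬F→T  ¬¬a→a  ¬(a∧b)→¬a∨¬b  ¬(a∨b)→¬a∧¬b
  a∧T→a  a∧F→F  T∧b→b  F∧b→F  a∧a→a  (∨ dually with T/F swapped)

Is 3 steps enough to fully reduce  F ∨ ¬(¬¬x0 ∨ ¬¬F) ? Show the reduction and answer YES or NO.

Answer: NO — after 3 steps the term is ¬x0 ∧ ¬¬¬F, not yet normal

Working:
  start: F ∨ ¬(¬¬x0 ∨ ¬¬F)
  [1] ¬(¬¬x0 ∨ ¬¬F)
  [2] ¬¬¬x0 ∧ ¬¬¬F
  [3] ¬x0 ∧ ¬¬¬F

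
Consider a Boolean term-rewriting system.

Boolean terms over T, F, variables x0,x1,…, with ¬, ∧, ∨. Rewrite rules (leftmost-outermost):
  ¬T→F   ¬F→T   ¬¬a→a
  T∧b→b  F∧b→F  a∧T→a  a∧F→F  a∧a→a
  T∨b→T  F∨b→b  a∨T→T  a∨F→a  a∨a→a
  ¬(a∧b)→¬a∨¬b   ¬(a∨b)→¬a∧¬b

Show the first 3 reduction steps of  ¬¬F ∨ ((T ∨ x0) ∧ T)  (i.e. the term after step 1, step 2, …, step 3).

  start: ¬¬F ∨ ((T ∨ x0) ∧ T)
  [1] F ∨ ((T ∨ x0) ∧ T)
  [2] (T ∨ x0) ∧ T
  [3] T ∨ x0

Answer: after 3 steps: T ∨ x0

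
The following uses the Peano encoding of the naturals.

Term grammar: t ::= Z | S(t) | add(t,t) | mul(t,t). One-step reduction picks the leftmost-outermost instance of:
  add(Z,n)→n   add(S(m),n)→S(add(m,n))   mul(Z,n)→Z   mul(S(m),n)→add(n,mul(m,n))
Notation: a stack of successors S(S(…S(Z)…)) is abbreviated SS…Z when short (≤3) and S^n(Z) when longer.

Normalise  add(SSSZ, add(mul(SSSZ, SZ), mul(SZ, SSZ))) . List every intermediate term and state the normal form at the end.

Answer: normal form = S^8(Z)  (in 23 steps)

Derivation:
  start: add(SSSZ, add(mul(SSSZ, SZ), mul(SZ, SSZ)))
  [1] S(add(SSZ, add(mul(SSSZ, SZ), mul(SZ, SSZ))))
  [2] S(S(add(SZ, add(mul(SSSZ, SZ), mul(SZ, SSZ)))))
  [3] S(S(S(add(Z, add(mul(SSSZ, SZ), mul(SZ, SSZ))))))
  [4] S(S(S(add(mul(SSSZ, SZ), mul(SZ, SSZ)))))
  [5] S(S(S(add(add(SZ, mul(SSZ, SZ)), mul(SZ, SSZ)))))
  [6] S(S(S(add(S(add(Z, mul(SSZ, SZ))), mul(SZ, SSZ)))))
  [7] S(S(S(S(add(add(Z, mul(SSZ, SZ)), mul(SZ, SSZ))))))
  [8] S(S(S(S(add(mul(SSZ, SZ), mul(SZ, SSZ))))))
  [9] S(S(S(S(add(add(SZ, mul(SZ, SZ)), mul(SZ, SSZ))))))
  [10] S(S(S(S(add(S(add(Z, mul(SZ, SZ))), mul(SZ, SSZ))))))
  [11] S(S(S(S(S(add(add(Z, mul(SZ, SZ)), mul(SZ, SSZ)))))))
  [12] S(S(S(S(S(add(mul(SZ, SZ), mul(SZ, SSZ)))))))
  [13] S(S(S(S(S(add(add(SZ, mul(Z, SZ)), mul(SZ, SSZ)))))))
  [14] S(S(S(S(S(add(S(add(Z, mul(Z, SZ))), mul(SZ, SSZ)))))))
  [15] S(S(S(S(S(S(add(add(Z, mul(Z, SZ)), mul(SZ, SSZ))))))))
  [16] S(S(S(S(S(S(add(mul(Z, SZ), mul(SZ, SSZ))))))))
  [17] S(S(S(S(S(S(add(Z, mul(SZ, SSZ))))))))
  [18] S(S(S(S(S(S(mul(SZ, SSZ)))))))
  [19] S(S(S(S(S(S(add(SSZ, mul(Z, SSZ))))))))
  [20] S(S(S(S(S(S(S(add(SZ, mul(Z, SSZ)))))))))
  [21] S(S(S(S(S(S(S(S(add(Z, mul(Z, SSZ))))))))))
  [22] S(S(S(S(S(S(S(S(mul(Z, SSZ)))))))))
  [23] S^8(Z)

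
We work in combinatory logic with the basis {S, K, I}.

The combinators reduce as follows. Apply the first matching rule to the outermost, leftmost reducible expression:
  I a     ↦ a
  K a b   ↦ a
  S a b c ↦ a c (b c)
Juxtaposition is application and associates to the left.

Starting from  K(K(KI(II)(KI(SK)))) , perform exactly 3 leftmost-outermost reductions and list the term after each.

Answer: after 3 steps: K(KI)

Reduction:
  start: K(K(KI(II)(KI(SK))))
  →1  K(K(I(KI(SK))))
  →2  K(K(KI(SK)))
  →3  K(KI)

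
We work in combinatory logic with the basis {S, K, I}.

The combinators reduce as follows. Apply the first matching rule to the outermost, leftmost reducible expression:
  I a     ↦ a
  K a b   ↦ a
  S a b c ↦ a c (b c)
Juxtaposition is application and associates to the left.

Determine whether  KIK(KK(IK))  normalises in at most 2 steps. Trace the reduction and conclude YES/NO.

  start: KIK(KK(IK))
  →1  I(KK(IK))
  →2  KK(IK)

Answer: NO — after 2 steps the term is KK(IK), not yet normal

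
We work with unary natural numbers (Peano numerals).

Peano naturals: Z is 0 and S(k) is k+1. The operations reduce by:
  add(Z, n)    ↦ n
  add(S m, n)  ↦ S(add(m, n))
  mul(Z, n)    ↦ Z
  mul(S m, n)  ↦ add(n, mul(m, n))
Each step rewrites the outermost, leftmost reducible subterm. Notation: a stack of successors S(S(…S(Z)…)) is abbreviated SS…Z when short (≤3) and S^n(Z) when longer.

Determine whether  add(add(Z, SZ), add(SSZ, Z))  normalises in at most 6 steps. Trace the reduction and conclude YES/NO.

  start: add(add(Z, SZ), add(SSZ, Z))
  step 1: add(SZ, add(SSZ, Z))
  step 2: S(add(Z, add(SSZ, Z)))
  step 3: S(add(SSZ, Z))
  step 4: S(S(add(SZ, Z)))
  step 5: S(S(S(add(Z, Z))))
  step 6: SSSZ

Answer: YES — reaches normal form SSSZ in 6 ≤ 6 steps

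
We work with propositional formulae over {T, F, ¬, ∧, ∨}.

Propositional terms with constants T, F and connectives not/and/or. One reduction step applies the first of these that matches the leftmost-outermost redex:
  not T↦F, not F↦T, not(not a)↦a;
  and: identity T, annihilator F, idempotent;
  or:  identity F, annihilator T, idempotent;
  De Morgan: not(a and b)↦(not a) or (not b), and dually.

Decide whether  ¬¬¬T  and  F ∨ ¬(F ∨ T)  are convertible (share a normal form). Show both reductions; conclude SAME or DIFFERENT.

Term A:
  start: ¬¬¬T
  →1  ¬T
  →2  F

Term B:
  start: F ∨ ¬(F ∨ T)
  →1  ¬(F ∨ T)
  →2  ¬F ∧ ¬T
  →3  T ∧ ¬T
  →4  ¬T
  →5  F

Answer: SAME — A ⇓ F, B ⇓ F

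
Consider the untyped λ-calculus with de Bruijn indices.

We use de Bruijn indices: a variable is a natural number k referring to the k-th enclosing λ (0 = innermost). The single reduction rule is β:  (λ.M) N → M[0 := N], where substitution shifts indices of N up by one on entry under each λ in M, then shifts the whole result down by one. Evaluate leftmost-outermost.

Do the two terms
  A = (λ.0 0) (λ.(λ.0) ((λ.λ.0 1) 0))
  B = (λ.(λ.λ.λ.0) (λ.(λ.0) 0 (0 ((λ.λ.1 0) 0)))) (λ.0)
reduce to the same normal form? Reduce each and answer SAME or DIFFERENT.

Answer: DIFFERENT — A ⇓ λ.0 (λ.λ.0 1), B ⇓ λ.λ.0

Derivation:
Term A:
  start: (λ.0 0) (λ.(λ.0) ((λ.λ.0 1) 0))
  [1] (λ.(λ.0) ((λ.λ.0 1) 0)) (λ.(λ.0) ((λ.λ.0 1) 0))
  [2] (λ.0) ((λ.λ.0 1) (λ.(λ.0) ((λ.λ.0 1) 0)))
  [3] (λ.λ.0 1) (λ.(λ.0) ((λ.λ.0 1) 0))
  [4] λ.0 (λ.(λ.0) ((λ.λ.0 1) 0))
  [5] λ.0 (λ.(λ.λ.0 1) 0)
  [6] λ.0 (λ.λ.0 1)

Term B:
  start: (λ.(λ.λ.λ.0) (λ.(λ.0) 0 (0 ((λ.λ.1 0) 0)))) (λ.0)
  [1] (λ.λ.λ.0) (λ.(λ.0) 0 (0 ((λ.λ.1 0) 0)))
  [2] λ.λ.0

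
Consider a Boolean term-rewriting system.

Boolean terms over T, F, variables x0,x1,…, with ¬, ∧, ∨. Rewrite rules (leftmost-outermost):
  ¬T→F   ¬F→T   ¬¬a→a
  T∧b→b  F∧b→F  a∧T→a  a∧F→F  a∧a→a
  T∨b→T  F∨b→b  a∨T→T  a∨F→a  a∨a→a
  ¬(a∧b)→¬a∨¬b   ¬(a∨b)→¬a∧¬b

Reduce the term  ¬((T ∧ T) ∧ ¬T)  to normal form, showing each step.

Answer: normal form = T  (in 6 steps)

Derivation:
  start: ¬((T ∧ T) ∧ ¬T)
  [1] ¬(T ∧ T) ∨ ¬¬T
  [2] (¬T ∨ ¬T) ∨ ¬¬T
  [3] ¬T ∨ ¬¬T
  [4] F ∨ ¬¬T
  [5] ¬¬T
  [6] T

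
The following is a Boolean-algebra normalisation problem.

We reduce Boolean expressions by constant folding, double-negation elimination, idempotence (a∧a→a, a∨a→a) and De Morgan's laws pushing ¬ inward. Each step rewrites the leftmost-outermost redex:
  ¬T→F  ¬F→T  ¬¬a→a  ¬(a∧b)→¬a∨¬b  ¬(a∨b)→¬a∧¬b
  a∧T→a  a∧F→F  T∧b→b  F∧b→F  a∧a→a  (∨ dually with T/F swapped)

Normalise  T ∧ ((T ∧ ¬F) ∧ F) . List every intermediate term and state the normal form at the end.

Answer: normal form = F  (in 2 steps)

Derivation:
  start: T ∧ ((T ∧ ¬F) ∧ F)
  [1] (T ∧ ¬F) ∧ F
  [2] F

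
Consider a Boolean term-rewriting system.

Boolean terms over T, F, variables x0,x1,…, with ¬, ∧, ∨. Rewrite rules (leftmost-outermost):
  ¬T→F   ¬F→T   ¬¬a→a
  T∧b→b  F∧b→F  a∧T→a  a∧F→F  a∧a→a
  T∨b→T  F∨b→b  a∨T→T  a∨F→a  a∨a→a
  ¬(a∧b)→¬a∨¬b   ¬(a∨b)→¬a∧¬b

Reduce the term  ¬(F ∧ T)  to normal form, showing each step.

Answer: normal form = T  (in 3 steps)

Working:
  start: ¬(F ∧ T)
  [1] ¬F ∨ ¬T
  [2] T ∨ ¬T
  [3] T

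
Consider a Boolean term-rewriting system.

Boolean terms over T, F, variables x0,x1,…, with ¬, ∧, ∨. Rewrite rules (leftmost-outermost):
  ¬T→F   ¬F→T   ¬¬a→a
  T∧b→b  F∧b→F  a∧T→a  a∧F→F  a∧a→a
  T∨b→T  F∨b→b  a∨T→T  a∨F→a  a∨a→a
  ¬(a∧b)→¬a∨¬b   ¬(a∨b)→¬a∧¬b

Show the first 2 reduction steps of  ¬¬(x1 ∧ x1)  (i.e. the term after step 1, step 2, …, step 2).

  start: ¬¬(x1 ∧ x1)
  [1] x1 ∧ x1
  [2] x1

Answer: after 2 steps: x1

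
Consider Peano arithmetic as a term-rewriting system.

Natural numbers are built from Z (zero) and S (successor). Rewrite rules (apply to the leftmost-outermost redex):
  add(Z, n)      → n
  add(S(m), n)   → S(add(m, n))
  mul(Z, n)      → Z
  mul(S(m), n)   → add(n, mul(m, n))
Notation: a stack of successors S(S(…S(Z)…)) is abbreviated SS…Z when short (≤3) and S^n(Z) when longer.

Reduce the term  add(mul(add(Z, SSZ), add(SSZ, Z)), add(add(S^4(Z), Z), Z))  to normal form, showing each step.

  start: add(mul(add(Z, SSZ), add(SSZ, Z)), add(add(S^4(Z), Z), Z))
  →1  add(mul(SSZ, add(SSZ, Z)), add(add(S^4(Z), Z), Z))
  →2  add(add(add(SSZ, Z), mul(SZ, add(SSZ, Z))), add(add(S^4(Z), Z), Z))
  →3  add(add(S(add(SZ, Z)), mul(SZ, add(SSZ, Z))), add(add(S^4(Z), Z), Z))
  →4  add(S(add(add(SZ, Z), mul(SZ, add(SSZ, Z)))), add(add(S^4(Z), Z), Z))
  →5  S(add(add(add(SZ, Z), mul(SZ, add(SSZ, Z))), add(add(S^4(Z), Z), Z)))
  →6  S(add(add(S(add(Z, Z)), mul(SZ, add(SSZ, Z))), add(add(S^4(Z), Z), Z)))
  →7  S(add(S(add(add(Z, Z), mul(SZ, add(SSZ, Z)))), add(add(S^4(Z), Z), Z)))
  →8  S(S(add(add(add(Z, Z), mul(SZ, add(SSZ, Z))), add(add(S^4(Z), Z), Z))))
  →9  S(S(add(add(Z, mul(SZ, add(SSZ, Z))), add(add(S^4(Z), Z), Z))))
  →10  S(S(add(mul(SZ, add(SSZ, Z)), add(add(S^4(Z), Z), Z))))
  →11  S(S(add(add(add(SSZ, Z), mul(Z, add(SSZ, Z))), add(add(S^4(Z), Z), Z))))
  →12  S(S(add(add(S(add(SZ, Z)), mul(Z, add(SSZ, Z))), add(add(S^4(Z), Z), Z))))
  →13  S(S(add(S(add(add(SZ, Z), mul(Z, add(SSZ, Z)))), add(add(S^4(Z), Z), Z))))
  →14  S(S(S(add(add(add(SZ, Z), mul(Z, add(SSZ, Z))), add(add(S^4(Z), Z), Z)))))
  →15  S(S(S(add(add(S(add(Z, Z)), mul(Z, add(SSZ, Z))), add(add(S^4(Z), Z), Z)))))
  →16  S(S(S(add(S(add(add(Z, Z), mul(Z, add(SSZ, Z)))), add(add(S^4(Z), Z), Z)))))
  →17  S(S(S(S(add(add(add(Z, Z), mul(Z, add(SSZ, Z))), add(add(S^4(Z), Z), Z))))))
  →18  S(S(S(S(add(add(Z, mul(Z, add(SSZ, Z))), add(add(S^4(Z), Z), Z))))))
  →19  S(S(S(S(add(mul(Z, add(SSZ, Z)), add(add(S^4(Z), Z), Z))))))
  →20  S(S(S(S(add(Z, add(add(S^4(Z), Z), Z))))))
  →21  S(S(S(S(add(add(S^4(Z), Z), Z)))))
  →22  S(S(S(S(add(S(add(SSSZ, Z)), Z)))))
  →23  S(S(S(S(S(add(add(SSSZ, Z), Z))))))
  →24  S(S(S(S(S(add(S(add(SSZ, Z)), Z))))))
  →25  S(S(S(S(S(S(add(add(SSZ, Z), Z)))))))
  →26  S(S(S(S(S(S(add(S(add(SZ, Z)), Z)))))))
  →27  S(S(S(S(S(S(S(add(add(SZ, Z), Z))))))))
  →28  S(S(S(S(S(S(S(add(S(add(Z, Z)), Z))))))))
  →29  S(S(S(S(S(S(S(S(add(add(Z, Z), Z)))))))))
  →30  S(S(S(S(S(S(S(S(add(Z, Z)))))))))
  →31  S^8(Z)

Answer: normal form = S^8(Z)  (in 31 steps)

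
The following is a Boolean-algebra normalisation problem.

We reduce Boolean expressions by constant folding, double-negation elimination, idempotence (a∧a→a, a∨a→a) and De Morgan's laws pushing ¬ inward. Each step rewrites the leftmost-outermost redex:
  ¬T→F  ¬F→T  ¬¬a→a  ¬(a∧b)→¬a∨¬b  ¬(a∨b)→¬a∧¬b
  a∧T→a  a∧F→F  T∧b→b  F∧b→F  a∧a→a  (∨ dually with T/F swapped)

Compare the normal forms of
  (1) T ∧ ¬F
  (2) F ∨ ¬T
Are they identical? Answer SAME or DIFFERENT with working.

Term A:
  start: T ∧ ¬F
  [1] ¬F
  [2] T

Term B:
  start: F ∨ ¬T
  [1] ¬T
  [2] F

Answer: DIFFERENT — A ⇓ T, B ⇓ F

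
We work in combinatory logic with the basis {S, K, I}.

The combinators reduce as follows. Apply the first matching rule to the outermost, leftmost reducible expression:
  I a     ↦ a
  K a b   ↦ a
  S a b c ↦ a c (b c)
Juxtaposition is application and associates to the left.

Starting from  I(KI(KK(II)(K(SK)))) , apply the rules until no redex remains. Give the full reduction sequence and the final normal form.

Answer: normal form = I  (in 2 steps)

Reduction:
  start: I(KI(KK(II)(K(SK))))
  [1] KI(KK(II)(K(SK)))
  [2] I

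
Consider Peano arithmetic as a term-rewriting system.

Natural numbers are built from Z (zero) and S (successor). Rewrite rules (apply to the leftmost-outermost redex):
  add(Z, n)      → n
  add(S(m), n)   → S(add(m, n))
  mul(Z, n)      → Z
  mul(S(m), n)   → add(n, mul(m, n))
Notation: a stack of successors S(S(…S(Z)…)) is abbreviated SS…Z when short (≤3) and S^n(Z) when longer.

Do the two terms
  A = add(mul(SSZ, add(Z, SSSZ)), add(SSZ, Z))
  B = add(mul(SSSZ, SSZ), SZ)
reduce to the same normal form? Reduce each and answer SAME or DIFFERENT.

Term A:
  start: add(mul(SSZ, add(Z, SSSZ)), add(SSZ, Z))
  step 1: add(add(add(Z, SSSZ), mul(SZ, add(Z, SSSZ))), add(SSZ, Z))
  step 2: add(add(SSSZ, mul(SZ, add(Z, SSSZ))), add(SSZ, Z))
  step 3: add(S(add(SSZ, mul(SZ, add(Z, SSSZ)))), add(SSZ, Z))
  step 4: S(add(add(SSZ, mul(SZ, add(Z, SSSZ))), add(SSZ, Z)))
  step 5: S(add(S(add(SZ, mul(SZ, add(Z, SSSZ)))), add(SSZ, Z)))
  step 6: S(S(add(add(SZ, mul(SZ, add(Z, SSSZ))), add(SSZ, Z))))
  step 7: S(S(add(S(add(Z, mul(SZ, add(Z, SSSZ)))), add(SSZ, Z))))
  step 8: S(S(S(add(add(Z, mul(SZ, add(Z, SSSZ))), add(SSZ, Z)))))
  step 9: S(S(S(add(mul(SZ, add(Z, SSSZ)), add(SSZ, Z)))))
  step 10: S(S(S(add(add(add(Z, SSSZ), mul(Z, add(Z, SSSZ))), add(SSZ, Z)))))
  step 11: S(S(S(add(add(SSSZ, mul(Z, add(Z, SSSZ))), add(SSZ, Z)))))
  step 12: S(S(S(add(S(add(SSZ, mul(Z, add(Z, SSSZ)))), add(SSZ, Z)))))
  step 13: S(S(S(S(add(add(SSZ, mul(Z, add(Z, SSSZ))), add(SSZ, Z))))))
  step 14: S(S(S(S(add(S(add(SZ, mul(Z, add(Z, SSSZ)))), add(SSZ, Z))))))
  step 15: S(S(S(S(S(add(add(SZ, mul(Z, add(Z, SSSZ))), add(SSZ, Z)))))))
  step 16: S(S(S(S(S(add(S(add(Z, mul(Z, add(Z, SSSZ)))), add(SSZ, Z)))))))
  step 17: S(S(S(S(S(S(add(add(Z, mul(Z, add(Z, SSSZ))), add(SSZ, Z))))))))
  step 18: S(S(S(S(S(S(add(mul(Z, add(Z, SSSZ)), add(SSZ, Z))))))))
  step 19: S(S(S(S(S(S(add(Z, add(SSZ, Z))))))))
  step 20: S(S(S(S(S(S(add(SSZ, Z)))))))
  step 21: S(S(S(S(S(S(S(add(SZ, Z))))))))
  step 22: S(S(S(S(S(S(S(S(add(Z, Z)))))))))
  step 23: S^8(Z)

Term B:
  start: add(mul(SSSZ, SSZ), SZ)
  step 1: add(add(SSZ, mul(SSZ, SSZ)), SZ)
  step 2: add(S(add(SZ, mul(SSZ, SSZ))), SZ)
  step 3: S(add(add(SZ, mul(SSZ, SSZ)), SZ))
  step 4: S(add(S(add(Z, mul(SSZ, SSZ))), SZ))
  step 5: S(S(add(add(Z, mul(SSZ, SSZ)), SZ)))
  step 6: S(S(add(mul(SSZ, SSZ), SZ)))
  step 7: S(S(add(add(SSZ, mul(SZ, SSZ)), SZ)))
  step 8: S(S(add(S(add(SZ, mul(SZ, SSZ))), SZ)))
  step 9: S(S(S(add(add(SZ, mul(SZ, SSZ)), SZ))))
  step 10: S(S(S(add(S(add(Z, mul(SZ, SSZ))), SZ))))
  step 11: S(S(S(S(add(add(Z, mul(SZ, SSZ)), SZ)))))
  step 12: S(S(S(S(add(mul(SZ, SSZ), SZ)))))
  step 13: S(S(S(S(add(add(SSZ, mul(Z, SSZ)), SZ)))))
  step 14: S(S(S(S(add(S(add(SZ, mul(Z, SSZ))), SZ)))))
  step 15: S(S(S(S(S(add(add(SZ, mul(Z, SSZ)), SZ))))))
  step 16: S(S(S(S(S(add(S(add(Z, mul(Z, SSZ))), SZ))))))
  step 17: S(S(S(S(S(S(add(add(Z, mul(Z, SSZ)), SZ)))))))
  step 18: S(S(S(S(S(S(add(mul(Z, SSZ), SZ)))))))
  step 19: S(S(S(S(S(S(add(Z, SZ)))))))
  step 20: S^7(Z)

Answer: DIFFERENT — A ⇓ S^8(Z), B ⇓ S^7(Z)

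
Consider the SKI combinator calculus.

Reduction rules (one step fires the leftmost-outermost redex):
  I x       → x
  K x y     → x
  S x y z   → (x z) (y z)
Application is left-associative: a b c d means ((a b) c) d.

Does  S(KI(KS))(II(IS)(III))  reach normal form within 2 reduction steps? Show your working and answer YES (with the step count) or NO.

  start: S(KI(KS))(II(IS)(III))
  [1] SI(II(IS)(III))
  [2] SI(I(IS)(III))

Answer: NO — after 2 steps the term is SI(I(IS)(III)), not yet normal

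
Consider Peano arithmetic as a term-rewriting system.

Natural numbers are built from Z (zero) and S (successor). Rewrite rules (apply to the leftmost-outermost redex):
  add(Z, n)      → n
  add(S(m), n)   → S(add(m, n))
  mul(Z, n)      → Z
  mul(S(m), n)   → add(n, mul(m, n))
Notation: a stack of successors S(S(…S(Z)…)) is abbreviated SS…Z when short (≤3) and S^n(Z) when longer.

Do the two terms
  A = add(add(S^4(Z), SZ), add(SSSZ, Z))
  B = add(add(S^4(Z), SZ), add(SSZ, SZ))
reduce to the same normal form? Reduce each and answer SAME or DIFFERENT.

Answer: SAME — A ⇓ S^8(Z), B ⇓ S^8(Z)

Derivation:
Term A:
  start: add(add(S^4(Z), SZ), add(SSSZ, Z))
  step 1: add(S(add(SSSZ, SZ)), add(SSSZ, Z))
  step 2: S(add(add(SSSZ, SZ), add(SSSZ, Z)))
  step 3: S(add(S(add(SSZ, SZ)), add(SSSZ, Z)))
  step 4: S(S(add(add(SSZ, SZ), add(SSSZ, Z))))
  step 5: S(S(add(S(add(SZ, SZ)), add(SSSZ, Z))))
  step 6: S(S(S(add(add(SZ, SZ), add(SSSZ, Z)))))
  step 7: S(S(S(add(S(add(Z, SZ)), add(SSSZ, Z)))))
  step 8: S(S(S(S(add(add(Z, SZ), add(SSSZ, Z))))))
  step 9: S(S(S(S(add(SZ, add(SSSZ, Z))))))
  step 10: S(S(S(S(S(add(Z, add(SSSZ, Z)))))))
  step 11: S(S(S(S(S(add(SSSZ, Z))))))
  step 12: S(S(S(S(S(S(add(SSZ, Z)))))))
  step 13: S(S(S(S(S(S(S(add(SZ, Z))))))))
  step 14: S(S(S(S(S(S(S(S(add(Z, Z)))))))))
  step 15: S^8(Z)

Term B:
  start: add(add(S^4(Z), SZ), add(SSZ, SZ))
  step 1: add(S(add(SSSZ, SZ)), add(SSZ, SZ))
  step 2: S(add(add(SSSZ, SZ), add(SSZ, SZ)))
  step 3: S(add(S(add(SSZ, SZ)), add(SSZ, SZ)))
  step 4: S(S(add(add(SSZ, SZ), add(SSZ, SZ))))
  step 5: S(S(add(S(add(SZ, SZ)), add(SSZ, SZ))))
  step 6: S(S(S(add(add(SZ, SZ), add(SSZ, SZ)))))
  step 7: S(S(S(add(S(add(Z, SZ)), add(SSZ, SZ)))))
  step 8: S(S(S(S(add(add(Z, SZ), add(SSZ, SZ))))))
  step 9: S(S(S(S(add(SZ, add(SSZ, SZ))))))
  step 10: S(S(S(S(S(add(Z, add(SSZ, SZ)))))))
  step 11: S(S(S(S(S(add(SSZ, SZ))))))
  step 12: S(S(S(S(S(S(add(SZ, SZ)))))))
  step 13: S(S(S(S(S(S(S(add(Z, SZ))))))))
  step 14: S^8(Z)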